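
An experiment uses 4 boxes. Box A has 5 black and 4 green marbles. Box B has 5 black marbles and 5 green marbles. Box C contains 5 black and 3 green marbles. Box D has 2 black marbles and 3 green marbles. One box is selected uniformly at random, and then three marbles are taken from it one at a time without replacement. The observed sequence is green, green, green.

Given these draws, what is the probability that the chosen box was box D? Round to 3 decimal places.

0.402

For each hypothesis, P(data | H) works out to: P(data | box A) = (4/9)(3/8)(2/7) = 0.047619; P(data | box B) = (5/10)(4/9)(3/8) = 0.083333; P(data | box C) = (3/8)(2/7)(1/6) = 0.017857; P(data | box D) = (3/5)(2/4)(1/3) = 0.1.
The prior-weighted likelihoods are 1/4 · 0.047619 = 0.011905, 1/4 · 0.083333 = 0.020833, 1/4 · 0.017857 = 0.0044643, 1/4 · 0.1 = 0.025; these sum to 0.062202.
Therefore the posterior P(box D | data) = (0.025) / (0.062202) = 0.40191.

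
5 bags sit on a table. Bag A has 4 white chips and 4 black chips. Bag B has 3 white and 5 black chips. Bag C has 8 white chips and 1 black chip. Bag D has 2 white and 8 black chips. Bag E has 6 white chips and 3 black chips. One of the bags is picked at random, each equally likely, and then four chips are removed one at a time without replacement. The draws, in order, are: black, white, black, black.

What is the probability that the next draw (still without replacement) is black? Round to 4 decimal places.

Compute the likelihood of the observed sequence for each case: P(data | bag A) = (4/8)(4/7)(3/6)(2/5) = 2/35; P(data | bag B) = (5/8)(3/7)(4/6)(3/5) = 3/28; P(data | bag C) = (1/9)(8/8)(0/7) = 0; P(data | bag D) = (8/10)(2/9)(7/8)(6/7) = 2/15; P(data | bag E) = (3/9)(6/8)(2/7)(1/6) = 1/84.
Weighting by the prior gives 1/5 · 2/35 = 2/175, 1/5 · 3/28 = 3/140, 1/5 · 0 = 0, 1/5 · 2/15 = 2/75, 1/5 · 1/84 = 1/420; with total 13/210.
Normalising, the posterior is P(bag A | data) = 12/65, P(bag B | data) = 9/26, P(bag C | data) = 0, P(bag D | data) = 28/65, P(bag E | data) = 1/26.
So P(black next | data) = Σ P(black next | H) P(H | data) = (1/4)(12/65) + (1/2)(9/26) + (5/6)(28/65) + (0)(1/26) = 451/780.

0.5782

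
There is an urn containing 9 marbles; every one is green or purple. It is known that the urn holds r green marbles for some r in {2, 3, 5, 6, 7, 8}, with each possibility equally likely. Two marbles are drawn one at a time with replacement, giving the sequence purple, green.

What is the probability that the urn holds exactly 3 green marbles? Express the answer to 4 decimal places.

0.1957

Under each hypothesis, the probability of the observed sequence is: P(data | r = 2) = (7/9)(2/9) = 14/81; P(data | r = 3) = (6/9)(3/9) = 2/9; P(data | r = 5) = (4/9)(5/9) = 20/81; P(data | r = 6) = (3/9)(6/9) = 2/9; P(data | r = 7) = (2/9)(7/9) = 14/81; P(data | r = 8) = (1/9)(8/9) = 8/81.
Weighting by the prior gives 1/6 · 14/81 = 7/243, 1/6 · 2/9 = 1/27, 1/6 · 20/81 = 10/243, 1/6 · 2/9 = 1/27, 1/6 · 14/81 = 7/243, 1/6 · 8/81 = 4/243; summing to 46/243.
Therefore the posterior P(r = 3 | data) = (1/27) / (46/243) = 9/46.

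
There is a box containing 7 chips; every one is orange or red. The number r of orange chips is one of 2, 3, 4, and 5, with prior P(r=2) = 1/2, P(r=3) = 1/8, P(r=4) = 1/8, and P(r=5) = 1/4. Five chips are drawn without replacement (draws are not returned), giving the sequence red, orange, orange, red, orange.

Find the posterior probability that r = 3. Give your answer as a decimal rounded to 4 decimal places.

0.1579

For each hypothesis, P(data | H) works out to: P(data | r = 2) = (5/7)(2/6)(1/5)(4/4)(0/3) = 0; P(data | r = 3) = (4/7)(3/6)(2/5)(3/4)(1/3) = 1/35; P(data | r = 4) = (3/7)(4/6)(3/5)(2/4)(2/3) = 2/35; P(data | r = 5) = (2/7)(5/6)(4/5)(1/4)(3/3) = 1/21.
Multiplying each by its prior: 1/2 · 0 = 0, 1/8 · 1/35 = 1/280, 1/8 · 2/35 = 1/140, 1/4 · 1/21 = 1/84; summing to 19/840.
Hence P(r = 3 | data) = (1/280) / (19/840) = 3/19.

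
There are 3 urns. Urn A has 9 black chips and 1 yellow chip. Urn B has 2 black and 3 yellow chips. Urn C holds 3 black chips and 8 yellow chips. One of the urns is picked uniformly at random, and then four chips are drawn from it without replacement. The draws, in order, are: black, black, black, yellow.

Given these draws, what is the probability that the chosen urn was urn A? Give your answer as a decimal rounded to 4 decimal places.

0.9429

For each hypothesis, P(data | H) works out to: P(data | urn A) = (9/10)(8/9)(7/8)(1/7) = 1/10; P(data | urn B) = (2/5)(1/4)(0/3) = 0; P(data | urn C) = (3/11)(2/10)(1/9)(8/8) = 1/165.
Weighting by the prior gives 1/3 · 1/10 = 1/30, 1/3 · 0 = 0, 1/3 · 1/165 = 1/495; these sum to 7/198.
By Bayes' rule, P(urn A | data) = (1/30) / (7/198) = 33/35.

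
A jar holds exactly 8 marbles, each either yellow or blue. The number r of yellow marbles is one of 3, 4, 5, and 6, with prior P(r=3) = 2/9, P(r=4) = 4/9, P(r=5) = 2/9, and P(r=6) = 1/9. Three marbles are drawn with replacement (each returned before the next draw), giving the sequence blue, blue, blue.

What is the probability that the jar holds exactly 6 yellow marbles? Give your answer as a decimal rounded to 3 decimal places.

For each hypothesis, P(data | H) works out to: P(data | r = 3) = (5/8)(5/8)(5/8) = 0.24414; P(data | r = 4) = (4/8)(4/8)(4/8) = 0.125; P(data | r = 5) = (3/8)(3/8)(3/8) = 0.052734; P(data | r = 6) = (2/8)(2/8)(2/8) = 0.015625.
Weighting by the prior gives 2/9 · 0.24414 = 0.054253, 4/9 · 0.125 = 0.055556, 2/9 · 0.052734 = 0.011719, 1/9 · 0.015625 = 0.0017361; with total 0.12326.
Therefore the posterior P(r = 6 | data) = (0.0017361) / (0.12326) = 0.014085.

0.014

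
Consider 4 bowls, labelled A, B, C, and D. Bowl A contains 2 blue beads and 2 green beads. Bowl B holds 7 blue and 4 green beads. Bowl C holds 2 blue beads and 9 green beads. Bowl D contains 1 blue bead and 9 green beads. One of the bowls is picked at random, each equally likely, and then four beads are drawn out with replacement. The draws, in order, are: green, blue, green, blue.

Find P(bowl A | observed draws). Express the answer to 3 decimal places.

0.427

For each hypothesis, P(data | H) works out to: P(data | bowl A) = (2/4)(2/4)(2/4)(2/4) = 0.0625; P(data | bowl B) = (4/11)(7/11)(4/11)(7/11) = 0.053548; P(data | bowl C) = (9/11)(2/11)(9/11)(2/11) = 0.02213; P(data | bowl D) = (9/10)(1/10)(9/10)(1/10) = 0.0081.
The prior-weighted likelihoods are 1/4 · 0.0625 = 0.015625, 1/4 · 0.053548 = 0.013387, 1/4 · 0.02213 = 0.0055324, 1/4 · 0.0081 = 0.002025; with total 0.036569.
Hence P(bowl A | data) = (0.015625) / (0.036569) = 0.42727.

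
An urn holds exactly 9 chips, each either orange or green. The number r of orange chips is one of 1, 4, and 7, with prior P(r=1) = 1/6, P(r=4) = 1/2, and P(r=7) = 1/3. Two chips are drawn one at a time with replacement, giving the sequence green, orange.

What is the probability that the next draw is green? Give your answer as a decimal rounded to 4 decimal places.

0.4861

Compute the likelihood of the observed sequence for each case: P(data | r = 1) = (8/9)(1/9) = 8/81; P(data | r = 4) = (5/9)(4/9) = 20/81; P(data | r = 7) = (2/9)(7/9) = 14/81.
The prior-weighted likelihoods are 1/6 · 8/81 = 4/243, 1/2 · 20/81 = 10/81, 1/3 · 14/81 = 14/243; these sum to 16/81.
Normalising, the posterior is P(r = 1 | data) = 1/12, P(r = 4 | data) = 5/8, P(r = 7 | data) = 7/24.
So P(green next | data) = Σ P(green next | H) P(H | data) = (8/9)(1/12) + (5/9)(5/8) + (2/9)(7/24) = 35/72.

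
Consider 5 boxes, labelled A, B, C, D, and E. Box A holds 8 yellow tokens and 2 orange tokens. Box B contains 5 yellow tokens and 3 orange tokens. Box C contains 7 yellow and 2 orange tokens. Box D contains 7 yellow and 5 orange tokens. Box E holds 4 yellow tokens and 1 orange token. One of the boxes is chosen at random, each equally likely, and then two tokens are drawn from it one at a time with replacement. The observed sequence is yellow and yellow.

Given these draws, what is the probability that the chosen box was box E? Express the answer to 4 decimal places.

0.2447

For each hypothesis, P(data | H) works out to: P(data | box A) = (8/10)(8/10) = 0.64; P(data | box B) = (5/8)(5/8) = 0.39062; P(data | box C) = (7/9)(7/9) = 0.60494; P(data | box D) = (7/12)(7/12) = 0.34028; P(data | box E) = (4/5)(4/5) = 0.64.
The prior-weighted likelihoods are 1/5 · 0.64 = 0.128, 1/5 · 0.39062 = 0.078125, 1/5 · 0.60494 = 0.12099, 1/5 · 0.34028 = 0.068056, 1/5 · 0.64 = 0.128; with total 0.52317.
Hence P(box E | data) = (0.128) / (0.52317) = 0.24466.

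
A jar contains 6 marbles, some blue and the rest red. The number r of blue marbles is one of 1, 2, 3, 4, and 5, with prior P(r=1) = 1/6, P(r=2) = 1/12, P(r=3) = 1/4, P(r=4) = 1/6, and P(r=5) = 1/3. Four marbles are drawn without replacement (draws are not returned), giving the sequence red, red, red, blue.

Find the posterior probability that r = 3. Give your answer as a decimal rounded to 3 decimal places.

0.243

The likelihood of the observed sequence under each hypothesis: P(data | r = 1) = (5/6)(4/5)(3/4)(1/3) = 1/6; P(data | r = 2) = (4/6)(3/5)(2/4)(2/3) = 2/15; P(data | r = 3) = (3/6)(2/5)(1/4)(3/3) = 1/20; P(data | r = 4) = (2/6)(1/5)(0/4) = 0; P(data | r = 5) = (1/6)(0/5) = 0.
Weighting by the prior gives 1/6 · 1/6 = 1/36, 1/12 · 2/15 = 1/90, 1/4 · 1/20 = 1/80, 1/6 · 0 = 0, 1/3 · 0 = 0; these sum to 37/720.
Therefore the posterior P(r = 3 | data) = (1/80) / (37/720) = 9/37.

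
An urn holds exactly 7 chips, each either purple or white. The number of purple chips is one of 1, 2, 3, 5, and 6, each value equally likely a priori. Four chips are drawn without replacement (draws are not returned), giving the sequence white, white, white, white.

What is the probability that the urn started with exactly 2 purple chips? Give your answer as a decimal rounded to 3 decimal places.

0.238

Compute the likelihood of the observed sequence for each case: P(data | r = 1) = (6/7)(5/6)(4/5)(3/4) = 3/7; P(data | r = 2) = (5/7)(4/6)(3/5)(2/4) = 1/7; P(data | r = 3) = (4/7)(3/6)(2/5)(1/4) = 1/35; P(data | r = 5) = (2/7)(1/6)(0/5) = 0; P(data | r = 6) = (1/7)(0/6) = 0.
Multiplying each by its prior: 1/5 · 3/7 = 3/35, 1/5 · 1/7 = 1/35, 1/5 · 1/35 = 1/175, 1/5 · 0 = 0, 1/5 · 0 = 0; these sum to 3/25.
Therefore the posterior P(r = 2 | data) = (1/35) / (3/25) = 5/21.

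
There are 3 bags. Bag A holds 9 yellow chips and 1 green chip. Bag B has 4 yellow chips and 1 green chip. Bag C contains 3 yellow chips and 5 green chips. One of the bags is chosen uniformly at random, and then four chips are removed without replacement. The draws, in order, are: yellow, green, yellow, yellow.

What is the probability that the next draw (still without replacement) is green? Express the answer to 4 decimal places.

Under each hypothesis, the probability of the observed sequence is: P(data | bag A) = (9/10)(1/9)(8/8)(7/7) = 1/10; P(data | bag B) = (4/5)(1/4)(3/3)(2/2) = 1/5; P(data | bag C) = (3/8)(5/7)(2/6)(1/5) = 1/56.
The prior-weighted likelihoods are 1/3 · 1/10 = 1/30, 1/3 · 1/5 = 1/15, 1/3 · 1/56 = 1/168; these sum to 89/840.
The posterior is then P(bag A | data) = 28/89, P(bag B | data) = 56/89, P(bag C | data) = 5/89.
Averaging over the posterior, P(green next | data) = (0)(28/89) + (0)(56/89) + (1)(5/89) = 5/89.

0.0562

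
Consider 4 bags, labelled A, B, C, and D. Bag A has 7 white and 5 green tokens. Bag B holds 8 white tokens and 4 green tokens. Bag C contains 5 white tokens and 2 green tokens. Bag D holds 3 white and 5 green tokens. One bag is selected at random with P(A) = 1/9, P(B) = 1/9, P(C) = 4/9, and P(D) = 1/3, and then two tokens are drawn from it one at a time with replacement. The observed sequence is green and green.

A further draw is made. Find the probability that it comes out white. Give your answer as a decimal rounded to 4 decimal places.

Compute the likelihood of the observed sequence for each case: P(data | bag A) = (5/12)(5/12) = 0.17361; P(data | bag B) = (4/12)(4/12) = 0.11111; P(data | bag C) = (2/7)(2/7) = 0.081633; P(data | bag D) = (5/8)(5/8) = 0.39062.
The prior-weighted likelihoods are 1/9 · 0.17361 = 0.01929, 1/9 · 0.11111 = 0.012346, 4/9 · 0.081633 = 0.036281, 1/3 · 0.39062 = 0.13021; these sum to 0.19813.
Dividing through by the total gives posterior P(bag A | data) = 0.097363, P(bag B | data) = 0.062312, P(bag C | data) = 0.18312, P(bag D | data) = 0.6572.
So P(white next | data) = Σ P(white next | H) P(H | data) = (7/12)(0.097363) + (2/3)(0.062312) + (5/7)(0.18312) + (3/8)(0.6572) = 0.47559.

0.4756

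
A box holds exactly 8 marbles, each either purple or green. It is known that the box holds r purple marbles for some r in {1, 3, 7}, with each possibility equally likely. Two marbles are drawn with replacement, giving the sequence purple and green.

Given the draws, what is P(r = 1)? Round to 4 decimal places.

0.2414

For each hypothesis, P(data | H) works out to: P(data | r = 1) = (1/8)(7/8) = 7/64; P(data | r = 3) = (3/8)(5/8) = 15/64; P(data | r = 7) = (7/8)(1/8) = 7/64.
The prior-weighted likelihoods are 1/3 · 7/64 = 7/192, 1/3 · 15/64 = 5/64, 1/3 · 7/64 = 7/192; summing to 29/192.
Therefore the posterior P(r = 1 | data) = (7/192) / (29/192) = 7/29.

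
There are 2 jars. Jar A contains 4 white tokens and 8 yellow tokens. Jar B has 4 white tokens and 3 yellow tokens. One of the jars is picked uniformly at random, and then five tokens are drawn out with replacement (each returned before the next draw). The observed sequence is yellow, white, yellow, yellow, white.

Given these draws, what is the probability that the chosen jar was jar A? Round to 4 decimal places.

For each hypothesis, P(data | H) works out to: P(data | jar A) = (8/12)(4/12)(8/12)(8/12)(4/12) = 0.032922; P(data | jar B) = (3/7)(4/7)(3/7)(3/7)(4/7) = 0.025704.
Multiplying each by its prior: 1/2 · 0.032922 = 0.016461, 1/2 · 0.025704 = 0.012852; summing to 0.029313.
Hence P(jar A | data) = (0.016461) / (0.029313) = 0.56156.

0.5616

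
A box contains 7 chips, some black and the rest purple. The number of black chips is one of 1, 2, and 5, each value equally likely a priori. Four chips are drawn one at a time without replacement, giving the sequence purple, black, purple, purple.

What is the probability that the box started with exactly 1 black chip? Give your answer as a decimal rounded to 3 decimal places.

0.500

Compute the likelihood of the observed sequence for each case: P(data | r = 1) = (6/7)(1/6)(5/5)(4/4) = 1/7; P(data | r = 2) = (5/7)(2/6)(4/5)(3/4) = 1/7; P(data | r = 5) = (2/7)(5/6)(1/5)(0/4) = 0.
Weighting by the prior gives 1/3 · 1/7 = 1/21, 1/3 · 1/7 = 1/21, 1/3 · 0 = 0; summing to 2/21.
Therefore the posterior P(r = 1 | data) = (1/21) / (2/21) = 1/2.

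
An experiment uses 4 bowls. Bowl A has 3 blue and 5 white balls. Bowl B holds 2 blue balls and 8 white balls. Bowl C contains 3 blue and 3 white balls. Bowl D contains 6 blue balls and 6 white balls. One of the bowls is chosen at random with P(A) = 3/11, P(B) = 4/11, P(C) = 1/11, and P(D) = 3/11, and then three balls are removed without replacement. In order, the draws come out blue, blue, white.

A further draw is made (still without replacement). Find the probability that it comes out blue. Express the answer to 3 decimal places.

Under each hypothesis, the probability of the observed sequence is: P(data | bowl A) = (3/8)(2/7)(5/6) = 0.089286; P(data | bowl B) = (2/10)(1/9)(8/8) = 0.022222; P(data | bowl C) = (3/6)(2/5)(3/4) = 0.15; P(data | bowl D) = (6/12)(5/11)(6/10) = 0.13636.
Multiplying each by its prior: 3/11 · 0.089286 = 0.024351, 4/11 · 0.022222 = 0.0080808, 1/11 · 0.15 = 0.013636, 3/11 · 0.13636 = 0.03719; with total 0.083258.
Dividing through by the total gives posterior P(bowl A | data) = 0.29247, P(bowl B | data) = 0.097058, P(bowl C | data) = 0.16378, P(bowl D | data) = 0.44669.
The predictive probability is P(blue next | data) = (1/5)(0.29247) + (0)(0.097058) + (1/3)(0.16378) + (4/9)(0.44669) = 0.31162.

0.312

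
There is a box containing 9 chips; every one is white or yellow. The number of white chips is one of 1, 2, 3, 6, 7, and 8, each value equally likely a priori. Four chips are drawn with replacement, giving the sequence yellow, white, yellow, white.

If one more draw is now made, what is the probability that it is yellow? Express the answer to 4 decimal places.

0.5000

Under each hypothesis, the probability of the observed sequence is: P(data | r = 1) = (8/9)(1/9)(8/9)(1/9) = 0.0097546; P(data | r = 2) = (7/9)(2/9)(7/9)(2/9) = 0.029873; P(data | r = 3) = (6/9)(3/9)(6/9)(3/9) = 0.049383; P(data | r = 6) = (3/9)(6/9)(3/9)(6/9) = 0.049383; P(data | r = 7) = (2/9)(7/9)(2/9)(7/9) = 0.029873; P(data | r = 8) = (1/9)(8/9)(1/9)(8/9) = 0.0097546.
Weighting by the prior gives 1/6 · 0.0097546 = 0.0016258, 1/6 · 0.029873 = 0.0049789, 1/6 · 0.049383 = 0.0082305, 1/6 · 0.049383 = 0.0082305, 1/6 · 0.029873 = 0.0049789, 1/6 · 0.0097546 = 0.0016258; summing to 0.02967.
Normalising, the posterior is P(r = 1 | data) = 0.054795, P(r = 2 | data) = 0.16781, P(r = 3 | data) = 0.2774, P(r = 6 | data) = 0.2774, P(r = 7 | data) = 0.16781, P(r = 8 | data) = 0.054795.
The predictive probability is P(yellow next | data) = (8/9)(0.054795) + (7/9)(0.16781) + (2/3)(0.2774) + (1/3)(0.2774) + (2/9)(0.16781) + (1/9)(0.054795) = 0.5.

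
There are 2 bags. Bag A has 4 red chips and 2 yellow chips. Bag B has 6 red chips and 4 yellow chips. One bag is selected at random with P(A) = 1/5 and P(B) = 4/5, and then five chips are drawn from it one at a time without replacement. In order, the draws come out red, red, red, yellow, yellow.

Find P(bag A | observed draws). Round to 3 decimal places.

0.259

Compute the likelihood of the observed sequence for each case: P(data | bag A) = (4/6)(3/5)(2/4)(2/3)(1/2) = 1/15; P(data | bag B) = (6/10)(5/9)(4/8)(4/7)(3/6) = 1/21.
Weighting by the prior gives 1/5 · 1/15 = 1/75, 4/5 · 1/21 = 4/105; these sum to 9/175.
By Bayes' rule, P(bag A | data) = (1/75) / (9/175) = 7/27.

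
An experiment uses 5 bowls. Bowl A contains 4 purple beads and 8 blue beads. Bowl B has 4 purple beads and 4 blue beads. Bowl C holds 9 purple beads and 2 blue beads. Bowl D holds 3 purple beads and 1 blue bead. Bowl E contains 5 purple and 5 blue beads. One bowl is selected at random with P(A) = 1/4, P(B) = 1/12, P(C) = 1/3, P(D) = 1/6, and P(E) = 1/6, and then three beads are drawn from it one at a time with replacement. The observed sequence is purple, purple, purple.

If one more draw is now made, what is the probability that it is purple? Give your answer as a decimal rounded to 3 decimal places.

0.753

For each hypothesis, P(data | H) works out to: P(data | bowl A) = (4/12)(4/12)(4/12) = 0.037037; P(data | bowl B) = (4/8)(4/8)(4/8) = 0.125; P(data | bowl C) = (9/11)(9/11)(9/11) = 0.54771; P(data | bowl D) = (3/4)(3/4)(3/4) = 0.42188; P(data | bowl E) = (5/10)(5/10)(5/10) = 0.125.
Multiplying each by its prior: 1/4 · 0.037037 = 0.0092593, 1/12 · 0.125 = 0.010417, 1/3 · 0.54771 = 0.18257, 1/6 · 0.42188 = 0.070312, 1/6 · 0.125 = 0.020833; with total 0.29339.
The posterior is then P(bowl A | data) = 0.031559, P(bowl B | data) = 0.035504, P(bowl C | data) = 0.62227, P(bowl D | data) = 0.23965, P(bowl E | data) = 0.071009.
So P(purple next | data) = Σ P(purple next | H) P(H | data) = (1/3)(0.031559) + (1/2)(0.035504) + (9/11)(0.62227) + (3/4)(0.23965) + (1/2)(0.071009) = 0.75265.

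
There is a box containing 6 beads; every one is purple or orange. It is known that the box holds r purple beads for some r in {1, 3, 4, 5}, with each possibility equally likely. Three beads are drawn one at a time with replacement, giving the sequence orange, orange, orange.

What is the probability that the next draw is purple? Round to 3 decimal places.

Compute the likelihood of the observed sequence for each case: P(data | r = 1) = (5/6)(5/6)(5/6) = 125/216; P(data | r = 3) = (3/6)(3/6)(3/6) = 1/8; P(data | r = 4) = (2/6)(2/6)(2/6) = 1/27; P(data | r = 5) = (1/6)(1/6)(1/6) = 1/216.
Multiplying each by its prior: 1/4 · 125/216 = 125/864, 1/4 · 1/8 = 1/32, 1/4 · 1/27 = 1/108, 1/4 · 1/216 = 1/864; with total 161/864.
The posterior is then P(r = 1 | data) = 125/161, P(r = 3 | data) = 27/161, P(r = 4 | data) = 8/161, P(r = 5 | data) = 1/161.
So P(purple next | data) = Σ P(purple next | H) P(H | data) = (1/6)(125/161) + (1/2)(27/161) + (2/3)(8/161) + (5/6)(1/161) = 81/322.

0.252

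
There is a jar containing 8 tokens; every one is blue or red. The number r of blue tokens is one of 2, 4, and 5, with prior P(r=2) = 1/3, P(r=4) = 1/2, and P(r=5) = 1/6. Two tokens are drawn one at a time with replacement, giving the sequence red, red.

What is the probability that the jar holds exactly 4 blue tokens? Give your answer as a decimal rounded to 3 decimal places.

0.372

Under each hypothesis, the probability of the observed sequence is: P(data | r = 2) = (6/8)(6/8) = 9/16; P(data | r = 4) = (4/8)(4/8) = 1/4; P(data | r = 5) = (3/8)(3/8) = 9/64.
Weighting by the prior gives 1/3 · 9/16 = 3/16, 1/2 · 1/4 = 1/8, 1/6 · 9/64 = 3/128; these sum to 43/128.
So P(r = 4 | data) = (1/8) / (43/128) = 16/43.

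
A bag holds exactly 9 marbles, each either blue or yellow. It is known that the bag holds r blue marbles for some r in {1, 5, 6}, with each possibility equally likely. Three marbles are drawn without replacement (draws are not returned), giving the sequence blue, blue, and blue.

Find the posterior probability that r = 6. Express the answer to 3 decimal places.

For each hypothesis, P(data | H) works out to: P(data | r = 1) = (1/9)(0/8) = 0; P(data | r = 5) = (5/9)(4/8)(3/7) = 5/42; P(data | r = 6) = (6/9)(5/8)(4/7) = 5/21.
The prior-weighted likelihoods are 1/3 · 0 = 0, 1/3 · 5/42 = 5/126, 1/3 · 5/21 = 5/63; these sum to 5/42.
Hence P(r = 6 | data) = (5/63) / (5/42) = 2/3.

0.667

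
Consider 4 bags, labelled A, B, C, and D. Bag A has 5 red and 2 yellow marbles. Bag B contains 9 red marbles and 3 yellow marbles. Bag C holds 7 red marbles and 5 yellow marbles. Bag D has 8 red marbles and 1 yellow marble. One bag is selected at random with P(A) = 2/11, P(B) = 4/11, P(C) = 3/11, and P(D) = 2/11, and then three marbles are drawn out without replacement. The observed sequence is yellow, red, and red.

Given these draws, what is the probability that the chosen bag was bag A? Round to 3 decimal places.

For each hypothesis, P(data | H) works out to: P(data | bag A) = (2/7)(5/6)(4/5) = 0.19048; P(data | bag B) = (3/12)(9/11)(8/10) = 0.16364; P(data | bag C) = (5/12)(7/11)(6/10) = 0.15909; P(data | bag D) = (1/9)(8/8)(7/7) = 0.11111.
The prior-weighted likelihoods are 2/11 · 0.19048 = 0.034632, 4/11 · 0.16364 = 0.059504, 3/11 · 0.15909 = 0.043388, 2/11 · 0.11111 = 0.020202; with total 0.15773.
Hence P(bag A | data) = (0.034632) / (0.15773) = 0.21957.

0.220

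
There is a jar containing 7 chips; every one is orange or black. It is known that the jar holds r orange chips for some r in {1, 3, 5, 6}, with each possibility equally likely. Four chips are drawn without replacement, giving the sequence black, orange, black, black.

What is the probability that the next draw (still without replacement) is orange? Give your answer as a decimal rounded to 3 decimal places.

The likelihood of the observed sequence under each hypothesis: P(data | r = 1) = (6/7)(1/6)(5/5)(4/4) = 1/7; P(data | r = 3) = (4/7)(3/6)(3/5)(2/4) = 3/35; P(data | r = 5) = (2/7)(5/6)(1/5)(0/4) = 0; P(data | r = 6) = (1/7)(6/6)(0/5) = 0.
Weighting by the prior gives 1/4 · 1/7 = 1/28, 1/4 · 3/35 = 3/140, 1/4 · 0 = 0, 1/4 · 0 = 0; these sum to 2/35.
Dividing through by the total gives posterior P(r = 1 | data) = 5/8, P(r = 3 | data) = 3/8, P(r = 5 | data) = 0, P(r = 6 | data) = 0.
Averaging over the posterior, P(orange next | data) = (0)(5/8) + (2/3)(3/8) = 1/4.

0.250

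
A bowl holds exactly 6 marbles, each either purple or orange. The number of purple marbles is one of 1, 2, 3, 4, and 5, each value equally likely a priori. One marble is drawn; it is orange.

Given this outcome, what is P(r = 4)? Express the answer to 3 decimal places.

0.133

The likelihood of this draw under each hypothesis: P(data | r = 1) = (5/6) = 5/6; P(data | r = 2) = (4/6) = 2/3; P(data | r = 3) = (3/6) = 1/2; P(data | r = 4) = (2/6) = 1/3; P(data | r = 5) = (1/6) = 1/6.
Weighting by the prior gives 1/5 · 5/6 = 1/6, 1/5 · 2/3 = 2/15, 1/5 · 1/2 = 1/10, 1/5 · 1/3 = 1/15, 1/5 · 1/6 = 1/30; summing to 1/2.
Therefore the posterior P(r = 4 | data) = (1/15) / (1/2) = 2/15.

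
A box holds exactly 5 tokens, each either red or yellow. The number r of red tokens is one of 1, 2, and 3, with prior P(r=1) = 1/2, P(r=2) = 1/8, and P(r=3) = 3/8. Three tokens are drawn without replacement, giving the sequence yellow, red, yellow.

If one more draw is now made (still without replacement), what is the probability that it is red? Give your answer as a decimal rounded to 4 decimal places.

0.3077

The likelihood of the observed sequence under each hypothesis: P(data | r = 1) = (4/5)(1/4)(3/3) = 1/5; P(data | r = 2) = (3/5)(2/4)(2/3) = 1/5; P(data | r = 3) = (2/5)(3/4)(1/3) = 1/10.
Multiplying each by its prior: 1/2 · 1/5 = 1/10, 1/8 · 1/5 = 1/40, 3/8 · 1/10 = 3/80; with total 13/80.
Normalising, the posterior is P(r = 1 | data) = 8/13, P(r = 2 | data) = 2/13, P(r = 3 | data) = 3/13.
Averaging over the posterior, P(red next | data) = (0)(8/13) + (1/2)(2/13) + (1)(3/13) = 4/13.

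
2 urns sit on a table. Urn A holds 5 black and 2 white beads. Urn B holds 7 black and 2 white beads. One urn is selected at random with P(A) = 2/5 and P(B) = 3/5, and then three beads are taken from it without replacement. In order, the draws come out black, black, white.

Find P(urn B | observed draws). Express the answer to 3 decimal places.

Under each hypothesis, the probability of the observed sequence is: P(data | urn A) = (5/7)(4/6)(2/5) = 4/21; P(data | urn B) = (7/9)(6/8)(2/7) = 1/6.
The prior-weighted likelihoods are 2/5 · 4/21 = 8/105, 3/5 · 1/6 = 1/10; with total 37/210.
So P(urn B | data) = (1/10) / (37/210) = 21/37.

0.568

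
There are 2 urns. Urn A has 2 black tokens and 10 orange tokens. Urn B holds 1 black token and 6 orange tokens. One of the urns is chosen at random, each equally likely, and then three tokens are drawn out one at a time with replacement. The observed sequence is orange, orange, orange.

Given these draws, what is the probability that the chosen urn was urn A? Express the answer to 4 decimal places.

Under each hypothesis, the probability of the observed sequence is: P(data | urn A) = (10/12)(10/12)(10/12) = 0.5787; P(data | urn B) = (6/7)(6/7)(6/7) = 0.62974.
Weighting by the prior gives 1/2 · 0.5787 = 0.28935, 1/2 · 0.62974 = 0.31487; with total 0.60422.
Therefore the posterior P(urn A | data) = (0.28935) / (0.60422) = 0.47888.

0.4789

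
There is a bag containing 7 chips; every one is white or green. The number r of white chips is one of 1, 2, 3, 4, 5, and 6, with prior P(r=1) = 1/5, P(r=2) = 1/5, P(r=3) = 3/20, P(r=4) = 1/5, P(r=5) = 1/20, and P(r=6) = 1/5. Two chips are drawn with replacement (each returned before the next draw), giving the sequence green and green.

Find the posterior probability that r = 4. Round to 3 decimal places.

0.107

Under each hypothesis, the probability of the observed sequence is: P(data | r = 1) = (6/7)(6/7) = 36/49; P(data | r = 2) = (5/7)(5/7) = 25/49; P(data | r = 3) = (4/7)(4/7) = 16/49; P(data | r = 4) = (3/7)(3/7) = 9/49; P(data | r = 5) = (2/7)(2/7) = 4/49; P(data | r = 6) = (1/7)(1/7) = 1/49.
The prior-weighted likelihoods are 1/5 · 36/49 = 36/245, 1/5 · 25/49 = 5/49, 3/20 · 16/49 = 12/245, 1/5 · 9/49 = 9/245, 1/20 · 4/49 = 1/245, 1/5 · 1/49 = 1/245; these sum to 12/35.
By Bayes' rule, P(r = 4 | data) = (9/245) / (12/35) = 3/28.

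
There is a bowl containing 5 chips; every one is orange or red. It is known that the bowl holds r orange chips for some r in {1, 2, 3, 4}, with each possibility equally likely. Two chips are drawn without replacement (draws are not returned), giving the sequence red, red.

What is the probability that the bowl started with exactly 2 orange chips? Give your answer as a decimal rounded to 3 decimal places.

0.300

Under each hypothesis, the probability of the observed sequence is: P(data | r = 1) = (4/5)(3/4) = 3/5; P(data | r = 2) = (3/5)(2/4) = 3/10; P(data | r = 3) = (2/5)(1/4) = 1/10; P(data | r = 4) = (1/5)(0/4) = 0.
The prior-weighted likelihoods are 1/4 · 3/5 = 3/20, 1/4 · 3/10 = 3/40, 1/4 · 1/10 = 1/40, 1/4 · 0 = 0; these sum to 1/4.
By Bayes' rule, P(r = 2 | data) = (3/40) / (1/4) = 3/10.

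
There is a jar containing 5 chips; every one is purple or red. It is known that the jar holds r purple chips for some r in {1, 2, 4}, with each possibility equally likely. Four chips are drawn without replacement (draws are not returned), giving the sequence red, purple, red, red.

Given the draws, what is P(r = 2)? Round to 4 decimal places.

The likelihood of the observed sequence under each hypothesis: P(data | r = 1) = (4/5)(1/4)(3/3)(2/2) = 1/5; P(data | r = 2) = (3/5)(2/4)(2/3)(1/2) = 1/10; P(data | r = 4) = (1/5)(4/4)(0/3) = 0.
Multiplying each by its prior: 1/3 · 1/5 = 1/15, 1/3 · 1/10 = 1/30, 1/3 · 0 = 0; these sum to 1/10.
By Bayes' rule, P(r = 2 | data) = (1/30) / (1/10) = 1/3.

0.3333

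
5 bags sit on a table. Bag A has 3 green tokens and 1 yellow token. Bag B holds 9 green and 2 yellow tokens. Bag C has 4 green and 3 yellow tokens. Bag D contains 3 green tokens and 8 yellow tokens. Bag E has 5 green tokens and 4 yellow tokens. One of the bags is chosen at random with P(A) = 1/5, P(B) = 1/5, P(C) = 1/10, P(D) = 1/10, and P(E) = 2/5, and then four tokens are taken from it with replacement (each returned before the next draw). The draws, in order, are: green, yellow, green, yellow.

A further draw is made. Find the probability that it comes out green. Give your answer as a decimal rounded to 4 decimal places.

Compute the likelihood of the observed sequence for each case: P(data | bag A) = (3/4)(1/4)(3/4)(1/4) = 0.035156; P(data | bag B) = (9/11)(2/11)(9/11)(2/11) = 0.02213; P(data | bag C) = (4/7)(3/7)(4/7)(3/7) = 0.059975; P(data | bag D) = (3/11)(8/11)(3/11)(8/11) = 0.039342; P(data | bag E) = (5/9)(4/9)(5/9)(4/9) = 0.060966.
The prior-weighted likelihoods are 1/5 · 0.035156 = 0.0070313, 1/5 · 0.02213 = 0.0044259, 1/10 · 0.059975 = 0.0059975, 1/10 · 0.039342 = 0.0039342, 2/5 · 0.060966 = 0.024387; with total 0.045775.
Normalising, the posterior is P(bag A | data) = 0.1536, P(bag B | data) = 0.096688, P(bag C | data) = 0.13102, P(bag D | data) = 0.085945, P(bag E | data) = 0.53274.
The predictive probability is P(green next | data) = (3/4)(0.1536) + (9/11)(0.096688) + (4/7)(0.13102) + (3/11)(0.085945) + (5/9)(0.53274) = 0.58859.

0.5886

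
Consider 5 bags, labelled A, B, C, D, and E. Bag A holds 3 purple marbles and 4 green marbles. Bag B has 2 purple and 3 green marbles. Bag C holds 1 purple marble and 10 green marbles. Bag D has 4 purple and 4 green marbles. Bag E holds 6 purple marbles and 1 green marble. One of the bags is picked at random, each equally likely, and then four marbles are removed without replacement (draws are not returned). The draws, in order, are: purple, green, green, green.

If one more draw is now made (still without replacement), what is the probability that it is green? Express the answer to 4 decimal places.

The likelihood of the observed sequence under each hypothesis: P(data | bag A) = (3/7)(4/6)(3/5)(2/4) = 0.085714; P(data | bag B) = (2/5)(3/4)(2/3)(1/2) = 0.1; P(data | bag C) = (1/11)(10/10)(9/9)(8/8) = 0.090909; P(data | bag D) = (4/8)(4/7)(3/6)(2/5) = 0.057143; P(data | bag E) = (6/7)(1/6)(0/5) = 0.
Multiplying each by its prior: 1/5 · 0.085714 = 0.017143, 1/5 · 0.1 = 0.02, 1/5 · 0.090909 = 0.018182, 1/5 · 0.057143 = 0.011429, 1/5 · 0 = 0; summing to 0.066753.
Dividing through by the total gives posterior P(bag A | data) = 0.25681, P(bag B | data) = 0.29961, P(bag C | data) = 0.27237, P(bag D | data) = 0.17121, P(bag E | data) = 0.
The predictive probability is P(green next | data) = (1/3)(0.25681) + (0)(0.29961) + (1)(0.27237) + (1/4)(0.17121) = 0.40078.

0.4008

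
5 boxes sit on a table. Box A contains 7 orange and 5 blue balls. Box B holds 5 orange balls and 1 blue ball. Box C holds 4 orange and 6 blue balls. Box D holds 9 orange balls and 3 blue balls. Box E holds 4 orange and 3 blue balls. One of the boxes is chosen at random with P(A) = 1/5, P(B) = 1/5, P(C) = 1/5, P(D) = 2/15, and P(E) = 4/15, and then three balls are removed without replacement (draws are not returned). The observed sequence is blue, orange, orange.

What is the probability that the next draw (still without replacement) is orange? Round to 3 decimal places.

0.632

For each hypothesis, P(data | H) works out to: P(data | box A) = (5/12)(7/11)(6/10) = 0.15909; P(data | box B) = (1/6)(5/5)(4/4) = 0.16667; P(data | box C) = (6/10)(4/9)(3/8) = 0.1; P(data | box D) = (3/12)(9/11)(8/10) = 0.16364; P(data | box E) = (3/7)(4/6)(3/5) = 0.17143.
The prior-weighted likelihoods are 1/5 · 0.15909 = 0.031818, 1/5 · 0.16667 = 0.033333, 1/5 · 0.1 = 0.02, 2/15 · 0.16364 = 0.021818, 4/15 · 0.17143 = 0.045714; these sum to 0.15268.
Normalising, the posterior is P(box A | data) = 0.20839, P(box B | data) = 0.21832, P(box C | data) = 0.13099, P(box D | data) = 0.1429, P(box E | data) = 0.2994.
So P(orange next | data) = Σ P(orange next | H) P(H | data) = (5/9)(0.20839) + (1)(0.21832) + (2/7)(0.13099) + (7/9)(0.1429) + (1/2)(0.2994) = 0.63236.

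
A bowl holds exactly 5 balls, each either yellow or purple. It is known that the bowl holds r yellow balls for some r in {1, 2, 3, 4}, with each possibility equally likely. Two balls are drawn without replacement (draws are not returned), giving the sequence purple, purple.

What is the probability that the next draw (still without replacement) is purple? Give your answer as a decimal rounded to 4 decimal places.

0.5000

Under each hypothesis, the probability of the observed sequence is: P(data | r = 1) = (4/5)(3/4) = 3/5; P(data | r = 2) = (3/5)(2/4) = 3/10; P(data | r = 3) = (2/5)(1/4) = 1/10; P(data | r = 4) = (1/5)(0/4) = 0.
Multiplying each by its prior: 1/4 · 3/5 = 3/20, 1/4 · 3/10 = 3/40, 1/4 · 1/10 = 1/40, 1/4 · 0 = 0; these sum to 1/4.
The posterior is then P(r = 1 | data) = 3/5, P(r = 2 | data) = 3/10, P(r = 3 | data) = 1/10, P(r = 4 | data) = 0.
Averaging over the posterior, P(purple next | data) = (2/3)(3/5) + (1/3)(3/10) + (0)(1/10) = 1/2.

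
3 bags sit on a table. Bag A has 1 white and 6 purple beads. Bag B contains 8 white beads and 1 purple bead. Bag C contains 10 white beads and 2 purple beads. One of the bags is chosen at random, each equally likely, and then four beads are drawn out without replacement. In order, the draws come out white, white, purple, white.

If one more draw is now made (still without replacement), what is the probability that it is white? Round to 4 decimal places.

0.9348

The likelihood of the observed sequence under each hypothesis: P(data | bag A) = (1/7)(0/6) = 0; P(data | bag B) = (8/9)(7/8)(1/7)(6/6) = 1/9; P(data | bag C) = (10/12)(9/11)(2/10)(8/9) = 4/33.
Weighting by the prior gives 1/3 · 0 = 0, 1/3 · 1/9 = 1/27, 1/3 · 4/33 = 4/99; these sum to 23/297.
Dividing through by the total gives posterior P(bag A | data) = 0, P(bag B | data) = 11/23, P(bag C | data) = 12/23.
The predictive probability is P(white next | data) = (1)(11/23) + (7/8)(12/23) = 43/46.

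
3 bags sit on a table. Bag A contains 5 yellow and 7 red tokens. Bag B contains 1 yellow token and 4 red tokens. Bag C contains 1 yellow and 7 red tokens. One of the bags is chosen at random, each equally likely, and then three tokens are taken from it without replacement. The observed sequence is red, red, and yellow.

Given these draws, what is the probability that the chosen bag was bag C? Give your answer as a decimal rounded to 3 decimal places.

Compute the likelihood of the observed sequence for each case: P(data | bag A) = (7/12)(6/11)(5/10) = 7/44; P(data | bag B) = (4/5)(3/4)(1/3) = 1/5; P(data | bag C) = (7/8)(6/7)(1/6) = 1/8.
Weighting by the prior gives 1/3 · 7/44 = 7/132, 1/3 · 1/5 = 1/15, 1/3 · 1/8 = 1/24; summing to 71/440.
Therefore the posterior P(bag C | data) = (1/24) / (71/440) = 55/213.

0.258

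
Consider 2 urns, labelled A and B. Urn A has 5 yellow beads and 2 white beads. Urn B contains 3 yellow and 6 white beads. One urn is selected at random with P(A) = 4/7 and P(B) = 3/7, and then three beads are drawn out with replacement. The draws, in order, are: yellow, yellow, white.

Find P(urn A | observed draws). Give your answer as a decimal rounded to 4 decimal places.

0.7241

Compute the likelihood of the observed sequence for each case: P(data | urn A) = (5/7)(5/7)(2/7) = 0.14577; P(data | urn B) = (3/9)(3/9)(6/9) = 0.074074.
Weighting by the prior gives 4/7 · 0.14577 = 0.083299, 3/7 · 0.074074 = 0.031746; these sum to 0.11504.
Hence P(urn A | data) = (0.083299) / (0.11504) = 0.72405.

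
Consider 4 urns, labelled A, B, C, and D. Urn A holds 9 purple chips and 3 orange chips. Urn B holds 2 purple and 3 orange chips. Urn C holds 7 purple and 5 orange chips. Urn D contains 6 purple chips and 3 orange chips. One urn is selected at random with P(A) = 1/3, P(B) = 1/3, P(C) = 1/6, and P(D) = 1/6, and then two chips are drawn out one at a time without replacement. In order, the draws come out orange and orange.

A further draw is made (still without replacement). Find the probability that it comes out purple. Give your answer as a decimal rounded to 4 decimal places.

0.7122

Under each hypothesis, the probability of the observed sequence is: P(data | urn A) = (3/12)(2/11) = 0.045455; P(data | urn B) = (3/5)(2/4) = 0.3; P(data | urn C) = (5/12)(4/11) = 0.15152; P(data | urn D) = (3/9)(2/8) = 0.083333.
Multiplying each by its prior: 1/3 · 0.045455 = 0.015152, 1/3 · 0.3 = 0.1, 1/6 · 0.15152 = 0.025253, 1/6 · 0.083333 = 0.013889; these sum to 0.15429.
The posterior is then P(urn A | data) = 0.0982, P(urn B | data) = 0.64812, P(urn C | data) = 0.16367, P(urn D | data) = 0.090016.
Averaging over the posterior, P(purple next | data) = (9/10)(0.0982) + (2/3)(0.64812) + (7/10)(0.16367) + (6/7)(0.090016) = 0.71218.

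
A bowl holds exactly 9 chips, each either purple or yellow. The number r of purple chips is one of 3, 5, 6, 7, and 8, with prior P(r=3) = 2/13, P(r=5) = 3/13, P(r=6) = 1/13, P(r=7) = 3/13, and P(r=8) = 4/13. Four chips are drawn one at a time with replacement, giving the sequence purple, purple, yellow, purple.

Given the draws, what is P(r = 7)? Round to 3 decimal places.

Compute the likelihood of the observed sequence for each case: P(data | r = 3) = (3/9)(3/9)(6/9)(3/9) = 0.024691; P(data | r = 5) = (5/9)(5/9)(4/9)(5/9) = 0.076208; P(data | r = 6) = (6/9)(6/9)(3/9)(6/9) = 0.098765; P(data | r = 7) = (7/9)(7/9)(2/9)(7/9) = 0.10456; P(data | r = 8) = (8/9)(8/9)(1/9)(8/9) = 0.078037.
Multiplying each by its prior: 2/13 · 0.024691 = 0.0037987, 3/13 · 0.076208 = 0.017586, 1/13 · 0.098765 = 0.0075973, 3/13 · 0.10456 = 0.024129, 4/13 · 0.078037 = 0.024011; summing to 0.077122.
Therefore the posterior P(r = 7 | data) = (0.024129) / (0.077122) = 0.31286.

0.313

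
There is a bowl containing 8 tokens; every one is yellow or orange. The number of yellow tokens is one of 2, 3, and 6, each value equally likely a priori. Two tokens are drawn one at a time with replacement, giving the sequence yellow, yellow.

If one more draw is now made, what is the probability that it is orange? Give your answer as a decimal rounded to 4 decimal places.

The likelihood of the observed sequence under each hypothesis: P(data | r = 2) = (2/8)(2/8) = 1/16; P(data | r = 3) = (3/8)(3/8) = 9/64; P(data | r = 6) = (6/8)(6/8) = 9/16.
Multiplying each by its prior: 1/3 · 1/16 = 1/48, 1/3 · 9/64 = 3/64, 1/3 · 9/16 = 3/16; these sum to 49/192.
The posterior is then P(r = 2 | data) = 4/49, P(r = 3 | data) = 9/49, P(r = 6 | data) = 36/49.
So P(orange next | data) = Σ P(orange next | H) P(H | data) = (3/4)(4/49) + (5/8)(9/49) + (1/4)(36/49) = 141/392.

0.3597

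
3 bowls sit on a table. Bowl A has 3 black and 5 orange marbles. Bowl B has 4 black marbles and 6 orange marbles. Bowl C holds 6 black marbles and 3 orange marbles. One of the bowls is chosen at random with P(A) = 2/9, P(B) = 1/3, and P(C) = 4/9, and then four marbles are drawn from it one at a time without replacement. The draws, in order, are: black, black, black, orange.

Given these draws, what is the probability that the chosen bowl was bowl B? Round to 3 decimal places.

The likelihood of the observed sequence under each hypothesis: P(data | bowl A) = (3/8)(2/7)(1/6)(5/5) = 0.017857; P(data | bowl B) = (4/10)(3/9)(2/8)(6/7) = 0.028571; P(data | bowl C) = (6/9)(5/8)(4/7)(3/6) = 0.11905.
Weighting by the prior gives 2/9 · 0.017857 = 0.0039683, 1/3 · 0.028571 = 0.0095238, 4/9 · 0.11905 = 0.05291; these sum to 0.066402.
Hence P(bowl B | data) = (0.0095238) / (0.066402) = 0.14343.

0.143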